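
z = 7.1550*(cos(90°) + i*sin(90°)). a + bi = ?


a = 7.1550*cos(90°) = 7.1550*0 = 0
b = 7.1550*sin(90°) = 7.1550*1 = 7.1550

0 + 7.1550i


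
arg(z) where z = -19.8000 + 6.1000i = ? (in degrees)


Re = -19.8, Im = 6.1
arg = atan2(6.1, -19.8) = 162.8769 degrees

arg(z) = 162.8769 degrees


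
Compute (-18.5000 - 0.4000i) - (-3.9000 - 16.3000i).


Real: -18.5 + 3.9 = -14.6
Imag: -0.4 + 16.3 = 15.9

-14.6000 + 15.9000i


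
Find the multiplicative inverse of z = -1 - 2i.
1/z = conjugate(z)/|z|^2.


|z|^2 = 1+4 = 5
1/z = (-1 + 2i)/5

1/z = -0.2000 + 0.4000i


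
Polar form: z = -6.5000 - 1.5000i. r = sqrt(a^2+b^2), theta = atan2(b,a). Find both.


r = sqrt(42.25+2.25) = sqrt(44.5) = 6.6708
theta = atan2(-1.5, -6.5) = -167.0054 degrees

r = 6.6708, theta = -167.0054 degrees


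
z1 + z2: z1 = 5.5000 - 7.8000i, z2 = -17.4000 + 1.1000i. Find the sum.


Real: 5.5 - 17.4 = -11.9
Imag: -7.8 + 1.1 = -6.7

-11.9000 - 6.7000i


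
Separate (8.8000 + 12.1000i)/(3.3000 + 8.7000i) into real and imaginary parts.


Multiply by conjugate: (8.8000 + 12.1000i)(3.3000 - 8.7000i) / (3.3^2 + 8.7^2)
Numerator real = 8.8*3.3 + 12.1*8.7 = 134.31
Numerator imag = 12.1*3.3 - 8.8*8.7 = -36.63
Denominator = 86.58
Re(z) = 134.31/86.58 = 1.5513
Im(z) = -36.63/86.58 = -0.4231

Re(z) = 1.5513, Im(z) = -0.4231


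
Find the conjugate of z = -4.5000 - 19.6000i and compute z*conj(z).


z_bar = -4.5000 + 19.6000i
z*z_bar = (-4.5)^2 + (-19.6)^2 = 20.25 + 384.16 = 404.41

z_bar = -4.5000 + 19.6000i, z*z_bar = 404.41


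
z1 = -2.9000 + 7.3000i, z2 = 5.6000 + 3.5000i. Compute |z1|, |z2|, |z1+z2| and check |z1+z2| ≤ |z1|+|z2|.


|z1| = sqrt((-2.9)^2 + 7.3^2) = sqrt(61.7) = 7.8549
|z2| = sqrt(5.6^2 + 3.5^2) = sqrt(43.61) = 6.6038
z1+z2 = 2.7000 + 10.8000i
|z1+z2| = sqrt(123.93) = 11.1324
|z1|+|z2| = 7.8549 + 6.6038 = 14.4587

|z1+z2| = 11.1324 ≤ |z1|+|z2| = 14.4587 (verified)


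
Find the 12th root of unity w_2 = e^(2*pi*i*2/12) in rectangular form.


Angle = 360*2/12 = 60°
a = cos(60°) = 0.5000
b = sin(60°) = 0.8660

0.5000 + 0.8660i


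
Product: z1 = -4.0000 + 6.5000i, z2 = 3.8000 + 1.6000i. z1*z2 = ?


Real = -4*3.8 - 6.5*1.6 = -15.2 - 10.4 = -25.6
Imag = -4*1.6 + 3.8*6.5 = -6.4 + 24.7 = 18.3

-25.6000 + 18.3000i


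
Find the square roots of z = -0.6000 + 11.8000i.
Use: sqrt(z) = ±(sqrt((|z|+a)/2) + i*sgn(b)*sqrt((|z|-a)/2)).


|z| = sqrt(0.36+139.24) = 11.8152
sqrt((|z|+a)/2) = sqrt((11.8152+(-0.6))/2) = sqrt(5.6076) = 2.3680
sqrt((|z|-a)/2) = sqrt((11.8152-(-0.6))/2) = sqrt(6.2076) = 2.4915

±(2.3680 + 2.4915i) i.e. 2.3680 + 2.4915i and -2.3680 - 2.4915i


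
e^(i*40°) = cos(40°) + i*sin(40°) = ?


cos(40°) = 0.7660
sin(40°) = 0.6428

e^(i*40°) = 0.7660 + 0.6428i


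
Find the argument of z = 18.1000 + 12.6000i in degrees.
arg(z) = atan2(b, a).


Re = 18.1, Im = 12.6
arg = atan2(12.6, 18.1) = 34.8430 degrees

arg(z) = 34.8430 degrees


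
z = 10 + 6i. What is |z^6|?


|z| = sqrt(100+36) = sqrt(136) = 11.6619
|z^6| = |z|^6 = (sqrt(136))^6 = 136^3 = 2515456

|z^6| = 2515456


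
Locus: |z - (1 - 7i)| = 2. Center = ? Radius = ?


|z - z0| = r is a circle with center z0 and radius r.
Center = (1, -7), radius = 2

Circle with center (1, -7) and radius 2


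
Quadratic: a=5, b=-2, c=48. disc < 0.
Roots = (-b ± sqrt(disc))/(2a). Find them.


disc = (-2)^2 - 4*5*48 = 4 - 960 = -956
sqrt(|disc|) = sqrt(956) = 30.9192
Real part = 2/(2*5) = 0.2000
Imag part = 30.9192/(2*5) = 3.0919

0.2000 ± 3.0919i


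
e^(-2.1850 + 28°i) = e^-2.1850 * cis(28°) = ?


e^-2.1850 = 0.1125
cos(28°) = 0.8829
sin(28°) = 0.4695
Real = 0.1125*0.8829 = 0.0993
Imag = 0.1125*0.4695 = 0.0528

0.0993 + 0.0528i


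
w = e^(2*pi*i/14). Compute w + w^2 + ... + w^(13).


With w = e^(2*pi*i/14), all 14 of the 14th roots of unity w^0 = 1, w, ..., w^(13) sum to 0: 1 + w + ... + w^(13) = (1 - w^14)/(1 - w) = 0 since w^14 = 1, w ≠ 1.
Removing the root 1: w + w^2 + ... + w^(13) = 0 - 1 = -1

Sum = -1


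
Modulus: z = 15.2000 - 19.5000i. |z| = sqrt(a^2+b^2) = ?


|z| = sqrt(15.2^2 + (-19.5)^2) = sqrt(231.04 + 380.25) = sqrt(611.29) = 24.7243

|z| = 24.7243


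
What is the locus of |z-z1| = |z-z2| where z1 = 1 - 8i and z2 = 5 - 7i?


Equal distances means the locus is the perpendicular bisector of z1 and z2.
Midpoint = ((1+5)/2, (-8+(-7))/2) = (3.0000, -7.5000)

Perpendicular bisector through (3.0000, -7.5000)


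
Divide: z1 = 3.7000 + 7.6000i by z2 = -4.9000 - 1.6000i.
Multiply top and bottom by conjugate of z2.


Conjugate of z2 = -4.9000 + 1.6000i
Numerator: (3.7000 + 7.6000i)(-4.9000 + 1.6000i) = -30.2900 - 31.3200i
Denominator: (-4.9)^2 + (-1.6)^2 = 26.57
Result = (-30.2900 - 31.3200i)/26.57

-1.1400 - 1.1788i


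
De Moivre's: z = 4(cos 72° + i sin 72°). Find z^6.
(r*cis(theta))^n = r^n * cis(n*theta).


r^6 = 4^6 = 4096
n*theta = 6*72° = 432° = 72° (mod 360)
a = 4096*cos(72°) = 1265.7336
b = 4096*sin(72°) = 3895.5275

4096 cis(72°) = 1265.7336 + 3895.5275i


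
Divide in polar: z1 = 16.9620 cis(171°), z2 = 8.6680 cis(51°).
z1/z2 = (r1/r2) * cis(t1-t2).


r = 16.9620 / 8.6680 = 1.9569
theta = 171° - 51° = 120° = 120° (mod 360)

1.9569 cis(120°)


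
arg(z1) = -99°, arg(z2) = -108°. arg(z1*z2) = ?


arg(z1*z2) = -99° - 108° = -207°
Normalized to (-180°, 180°]: 153°

153°


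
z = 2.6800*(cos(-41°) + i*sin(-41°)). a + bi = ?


a = 2.6800*cos(-41°) = 2.6800*0.7547 = 2.0226
b = 2.6800*sin(-41°) = 2.6800*(-0.65606) = -1.7582

2.0226 - 1.7582i


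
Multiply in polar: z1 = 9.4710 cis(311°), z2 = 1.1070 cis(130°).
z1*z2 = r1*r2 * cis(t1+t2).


r = 9.4710 * 1.1070 = 10.4844
theta = 311° + 130° = 441° = 81° (mod 360)

10.4844 cis(81°)


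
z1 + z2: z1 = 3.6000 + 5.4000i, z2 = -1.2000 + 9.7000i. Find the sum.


Real: 3.6 - 1.2 = 2.4
Imag: 5.4 + 9.7 = 15.1

2.4000 + 15.1000i


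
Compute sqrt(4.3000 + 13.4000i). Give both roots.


|z| = sqrt(18.49+179.56) = 14.0730
sqrt((|z|+a)/2) = sqrt((14.0730+4.3)/2) = sqrt(9.1865) = 3.0309
sqrt((|z|-a)/2) = sqrt((14.0730-4.3)/2) = sqrt(4.8865) = 2.2105

±(3.0309 + 2.2105i) i.e. 3.0309 + 2.2105i and -3.0309 - 2.2105i


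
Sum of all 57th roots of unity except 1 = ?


With w = e^(2*pi*i/57), all 57 of the 57th roots of unity w^0 = 1, w, ..., w^(56) sum to 0: 1 + w + ... + w^(56) = (1 - w^57)/(1 - w) = 0 since w^57 = 1, w ≠ 1.
Removing the root 1: w + w^2 + ... + w^(56) = 0 - 1 = -1

Sum = -1


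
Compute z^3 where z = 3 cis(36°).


r^3 = 3^3 = 27
n*theta = 3*36° = 108° = 108° (mod 360)
a = 27*cos(108°) = -8.3435
b = 27*sin(108°) = 25.6785

27 cis(108°) = -8.3435 + 25.6785i


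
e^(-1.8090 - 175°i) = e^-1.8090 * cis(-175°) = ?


e^-1.8090 = 0.1638
cos(-175°) = -0.9962
sin(-175°) = -0.0872
Real = 0.1638*(-0.9962) = -0.1632
Imag = 0.1638*(-0.0872) = -0.0143

-0.1632 - 0.0143i


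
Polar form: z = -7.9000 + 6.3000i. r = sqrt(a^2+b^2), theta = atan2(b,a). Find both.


r = sqrt(62.41+39.69) = sqrt(102.1) = 10.1045
theta = atan2(6.3, -7.9) = 141.4287 degrees

r = 10.1045, theta = 141.4287 degrees


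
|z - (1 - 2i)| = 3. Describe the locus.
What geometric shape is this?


|z - z0| = r is a circle with center z0 and radius r.
Center = (1, -2), radius = 3

Circle with center (1, -2) and radius 3


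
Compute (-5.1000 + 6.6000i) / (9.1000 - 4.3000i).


Conjugate of z2 = 9.1000 + 4.3000i
Numerator: (-5.1000 + 6.6000i)(9.1000 + 4.3000i) = -74.7900 + 38.1300i
Denominator: 9.1^2 + (-4.3)^2 = 101.3
Result = (-74.7900 + 38.1300i)/101.3

-0.7383 + 0.3764i


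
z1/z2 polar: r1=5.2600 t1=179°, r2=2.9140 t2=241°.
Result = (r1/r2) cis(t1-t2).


r = 5.2600 / 2.9140 = 1.8051
theta = 179° - 241° = -62° = 298° (mod 360)

1.8051 cis(298°)


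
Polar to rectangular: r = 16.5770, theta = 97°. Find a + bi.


a = 16.5770*cos(97°) = 16.5770*(-0.12187) = -2.0202
b = 16.5770*sin(97°) = 16.5770*0.992546 = 16.4534

-2.0202 + 16.4534i


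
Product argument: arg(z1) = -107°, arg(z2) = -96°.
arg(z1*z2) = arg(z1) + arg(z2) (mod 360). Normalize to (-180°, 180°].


arg(z1*z2) = -107° - 96° = -203°
Normalized to (-180°, 180°]: 157°

157°


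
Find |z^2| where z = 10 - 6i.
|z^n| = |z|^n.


|z| = sqrt(100+36) = sqrt(136) = 11.6619
|z^2| = |z|^2 = (sqrt(136))^2 = 136

|z^2| = 136


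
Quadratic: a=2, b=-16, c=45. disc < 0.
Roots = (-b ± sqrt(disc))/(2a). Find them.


disc = (-16)^2 - 4*2*45 = 256 - 360 = -104
sqrt(|disc|) = sqrt(104) = 10.1980
Real part = 16/(2*2) = 4.0000
Imag part = 10.1980/(2*2) = 2.5495

4.0000 ± 2.5495i


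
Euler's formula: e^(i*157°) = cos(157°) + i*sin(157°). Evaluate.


cos(157°) = -0.9205
sin(157°) = 0.3907

e^(i*157°) = -0.9205 + 0.3907i


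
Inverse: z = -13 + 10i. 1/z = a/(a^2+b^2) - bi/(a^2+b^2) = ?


|z|^2 = 169+100 = 269
1/z = (-13 - 10i)/269

1/z = -0.0483 - 0.0372i


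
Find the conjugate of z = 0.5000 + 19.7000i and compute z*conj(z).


z_bar = 0.5000 - 19.7000i
z*z_bar = 0.5^2 + 19.7^2 = 0.25 + 388.09 = 388.34

z_bar = 0.5000 - 19.7000i, z*z_bar = 388.34


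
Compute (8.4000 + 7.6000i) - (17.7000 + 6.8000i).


Real: 8.4 - 17.7 = -9.3
Imag: 7.6 - 6.8 = 0.8

-9.3000 + 0.8000i


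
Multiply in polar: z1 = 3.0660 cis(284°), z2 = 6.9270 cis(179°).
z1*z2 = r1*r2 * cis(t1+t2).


r = 3.0660 * 6.9270 = 21.2382
theta = 284° + 179° = 463° = 103° (mod 360)

21.2382 cis(103°)


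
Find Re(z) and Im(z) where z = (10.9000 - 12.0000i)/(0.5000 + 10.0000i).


Multiply by conjugate: (10.9000 - 12.0000i)(0.5000 - 10.0000i) / (0.5^2 + 10^2)
Numerator real = 10.9*0.5 - (12)*10 = -114.55
Numerator imag = -12*0.5 - 10.9*10 = -115
Denominator = 100.25
Re(z) = -114.55/100.25 = -1.1426
Im(z) = -115/100.25 = -1.1471

Re(z) = -1.1426, Im(z) = -1.1471


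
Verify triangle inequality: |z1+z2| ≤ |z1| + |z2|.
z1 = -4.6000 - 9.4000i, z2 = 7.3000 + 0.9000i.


|z1| = sqrt((-4.6)^2 + (-9.4)^2) = sqrt(109.52) = 10.4652
|z2| = sqrt(7.3^2 + 0.9^2) = sqrt(54.1) = 7.3553
z1+z2 = 2.7000 - 8.5000i
|z1+z2| = sqrt(79.54) = 8.9185
|z1|+|z2| = 10.4652 + 7.3553 = 17.8205

|z1+z2| = 8.9185 ≤ |z1|+|z2| = 17.8205 (verified)


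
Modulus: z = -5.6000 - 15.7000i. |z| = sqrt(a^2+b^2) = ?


|z| = sqrt((-5.6)^2 + (-15.7)^2) = sqrt(31.36 + 246.49) = sqrt(277.85) = 16.6688

|z| = 16.6688


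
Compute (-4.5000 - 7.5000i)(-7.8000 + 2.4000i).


Real = -4.5*(-7.8) - (-7.5)*2.4 = 35.1 - (-18) = 53.1
Imag = -4.5*2.4 - (7.8)*(-7.5) = -10.8 + 58.5 = 47.7

53.1000 + 47.7000i


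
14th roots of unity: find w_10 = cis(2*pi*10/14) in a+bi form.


Angle = 360*10/14 = 257.1429°
a = cos(257.1429°) = -0.2225
b = sin(257.1429°) = -0.9749

-0.2225 - 0.9749i


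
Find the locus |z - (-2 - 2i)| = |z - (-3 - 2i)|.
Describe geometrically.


Equal distances means the locus is the perpendicular bisector of z1 and z2.
Midpoint = ((-2+(-3))/2, (-2+(-2))/2) = (-2.5000, -2.0000)

Perpendicular bisector through (-2.5000, -2.0000)


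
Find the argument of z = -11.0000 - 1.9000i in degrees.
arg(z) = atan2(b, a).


Re = -11, Im = -1.9
arg = atan2(-1.9, -11) = -170.2002 degrees

arg(z) = -170.2002 degrees


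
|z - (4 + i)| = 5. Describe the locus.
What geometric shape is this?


|z - z0| = r is a circle with center z0 and radius r.
Center = (4, 1), radius = 5

Circle with center (4, 1) and radius 5


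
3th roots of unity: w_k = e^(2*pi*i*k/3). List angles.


The 3th roots of unity are cis(360k/3°) for k=0..2
Angle step = 360/3 = 120°
Primitive root: cis(120°)
Primitive root = -0.5000 + 0.8660i

3 roots at angles: 0°, 120°, 240°


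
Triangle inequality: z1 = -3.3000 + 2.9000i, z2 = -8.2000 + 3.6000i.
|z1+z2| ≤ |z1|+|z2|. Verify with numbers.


|z1| = sqrt((-3.3)^2 + 2.9^2) = sqrt(19.3) = 4.3932
|z2| = sqrt((-8.2)^2 + 3.6^2) = sqrt(80.2) = 8.9554
z1+z2 = -11.5000 + 6.5000i
|z1+z2| = sqrt(174.5) = 13.2098
|z1|+|z2| = 4.3932 + 8.9554 = 13.3486

|z1+z2| = 13.2098 ≤ |z1|+|z2| = 13.3486 (verified)


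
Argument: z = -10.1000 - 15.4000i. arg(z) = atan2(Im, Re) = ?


Re = -10.1, Im = -15.4
arg = atan2(-15.4, -10.1) = -123.2586 degrees

arg(z) = -123.2586 degrees


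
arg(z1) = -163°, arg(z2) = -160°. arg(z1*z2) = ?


arg(z1*z2) = -163° - 160° = -323°
Normalized to (-180°, 180°]: 37°

37°


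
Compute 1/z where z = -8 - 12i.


|z|^2 = 64+144 = 208
1/z = (-8 + 12i)/208

1/z = -0.0385 + 0.0577i


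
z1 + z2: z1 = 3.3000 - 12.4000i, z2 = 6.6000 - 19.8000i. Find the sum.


Real: 3.3 + 6.6 = 9.9
Imag: -12.4 - 19.8 = -32.2

9.9000 - 32.2000i


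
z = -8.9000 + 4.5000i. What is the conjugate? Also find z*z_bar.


z_bar = -8.9000 - 4.5000i
z*z_bar = (-8.9)^2 + 4.5^2 = 79.21 + 20.25 = 99.46

z_bar = -8.9000 - 4.5000i, z*z_bar = 99.46


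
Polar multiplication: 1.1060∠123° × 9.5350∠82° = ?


r = 1.1060 * 9.5350 = 10.5457
theta = 123° + 82° = 205° = 205° (mod 360)

10.5457 cis(205°)


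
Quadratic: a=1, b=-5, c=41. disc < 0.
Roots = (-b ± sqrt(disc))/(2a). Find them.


disc = (-5)^2 - 4*1*41 = 25 - 164 = -139
sqrt(|disc|) = sqrt(139) = 11.7898
Real part = 5/(2*1) = 2.5000
Imag part = 11.7898/(2*1) = 5.8949

2.5000 ± 5.8949i


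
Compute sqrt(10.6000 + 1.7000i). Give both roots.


|z| = sqrt(112.36+2.89) = 10.7355
sqrt((|z|+a)/2) = sqrt((10.7355+10.6)/2) = sqrt(10.6677) = 3.2661
sqrt((|z|-a)/2) = sqrt((10.7355-10.6)/2) = sqrt(0.0677) = 0.2602

±(3.2661 + 0.2602i) i.e. 3.2661 + 0.2602i and -3.2661 - 0.2602i


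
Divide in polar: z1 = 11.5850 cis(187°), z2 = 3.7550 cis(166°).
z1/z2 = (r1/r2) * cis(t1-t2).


r = 11.5850 / 3.7550 = 3.0852
theta = 187° - 166° = 21° = 21° (mod 360)

3.0852 cis(21°)


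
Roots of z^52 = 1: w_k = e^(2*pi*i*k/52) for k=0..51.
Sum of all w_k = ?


The sum of all 52th roots of unity is 0.
Geometric series: (1 - w^52)/(1 - w) = (1-1)/(1-w) = 0 since w^52 = 1, w ≠ 1.
Alternatively: coefficient of z^51 in z^52 - 1 is 0.

0


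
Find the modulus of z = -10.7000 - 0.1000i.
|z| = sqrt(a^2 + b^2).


|z| = sqrt((-10.7)^2 + (-0.1)^2) = sqrt(114.49 + 0.01) = sqrt(114.5) = 10.7005

|z| = 10.7005


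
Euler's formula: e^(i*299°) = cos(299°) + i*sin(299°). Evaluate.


cos(299°) = 0.4848
sin(299°) = -0.8746

e^(i*299°) = 0.4848 - 0.8746i


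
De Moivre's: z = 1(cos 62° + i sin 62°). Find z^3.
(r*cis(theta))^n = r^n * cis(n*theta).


r^3 = 1^3 = 1
n*theta = 3*62° = 186° = 186° (mod 360)
a = 1*cos(186°) = -0.9945
b = 1*sin(186°) = -0.1045

1 cis(186°) = -0.9945 - 0.1045i


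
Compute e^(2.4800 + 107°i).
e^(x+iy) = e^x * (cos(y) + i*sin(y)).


e^2.4800 = 11.9413
cos(107°) = -0.29237
sin(107°) = 0.9563
Real = 11.9413*(-0.29237) = -3.4913
Imag = 11.9413*0.9563 = 11.4195

-3.4913 + 11.4195i


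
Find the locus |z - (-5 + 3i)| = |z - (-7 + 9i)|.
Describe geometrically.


Equal distances means the locus is the perpendicular bisector of z1 and z2.
Midpoint = ((-5+(-7))/2, (3+9)/2) = (-6.0000, 6.0000)

Perpendicular bisector through (-6.0000, 6.0000)


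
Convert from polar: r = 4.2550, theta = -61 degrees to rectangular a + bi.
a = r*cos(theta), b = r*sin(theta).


a = 4.2550*cos(-61°) = 4.2550*0.48481 = 2.0629
b = 4.2550*sin(-61°) = 4.2550*(-0.87462) = -3.7215

2.0629 - 3.7215i


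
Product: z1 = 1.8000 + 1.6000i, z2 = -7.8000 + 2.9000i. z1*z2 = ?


Real = 1.8*(-7.8) - 1.6*2.9 = -14.04 - 4.64 = -18.68
Imag = 1.8*2.9 - (7.8)*1.6 = 5.22 - (12.48) = -7.26

-18.6800 - 7.2600i


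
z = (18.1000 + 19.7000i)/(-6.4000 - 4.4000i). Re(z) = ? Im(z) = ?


Multiply by conjugate: (18.1000 + 19.7000i)(-6.4000 + 4.4000i) / ((-6.4)^2 + (-4.4)^2)
Numerator real = 18.1*(-6.4) + 19.7*(-4.4) = -202.52
Numerator imag = 19.7*(-6.4) - 18.1*(-4.4) = -46.44
Denominator = 60.32
Re(z) = -202.52/60.32 = -3.3574
Im(z) = -46.44/60.32 = -0.7699

Re(z) = -3.3574, Im(z) = -0.7699


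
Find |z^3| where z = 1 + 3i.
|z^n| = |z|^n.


|z| = sqrt(1+9) = sqrt(10) = 3.1623
|z^3| = |z|^3 = (sqrt(10))^3 = 10*sqrt(10)

|z^3| = 10*sqrt(10) ≈ 31.6228


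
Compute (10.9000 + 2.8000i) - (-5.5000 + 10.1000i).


Real: 10.9 + 5.5 = 16.4
Imag: 2.8 - 10.1 = -7.3

16.4000 - 7.3000i


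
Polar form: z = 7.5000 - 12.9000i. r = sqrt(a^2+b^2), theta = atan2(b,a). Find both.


r = sqrt(56.25+166.41) = sqrt(222.66) = 14.9218
theta = atan2(-12.9, 7.5) = -59.8265 degrees

r = 14.9218, theta = -59.8265 degrees


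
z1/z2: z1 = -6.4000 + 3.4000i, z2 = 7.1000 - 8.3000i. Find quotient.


Conjugate of z2 = 7.1000 + 8.3000i
Numerator: (-6.4000 + 3.4000i)(7.1000 + 8.3000i) = -73.6600 - 28.9800i
Denominator: 7.1^2 + (-8.3)^2 = 119.3
Result = (-73.6600 - 28.9800i)/119.3

-0.6174 - 0.2429i


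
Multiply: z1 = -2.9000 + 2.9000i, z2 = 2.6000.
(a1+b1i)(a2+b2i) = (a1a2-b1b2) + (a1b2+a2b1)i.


Real = -2.9*2.6 - 2.9*0 = -7.54 - 0 = -7.54
Imag = -2.9*0 + 2.6*2.9 = 0 + 7.54 = 7.54

-7.5400 + 7.5400i


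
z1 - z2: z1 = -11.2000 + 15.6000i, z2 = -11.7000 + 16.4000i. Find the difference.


Real: -11.2 + 11.7 = 0.5
Imag: 15.6 - 16.4 = -0.8

0.5000 - 0.8000i


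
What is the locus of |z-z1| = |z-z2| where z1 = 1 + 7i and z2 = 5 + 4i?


Equal distances means the locus is the perpendicular bisector of z1 and z2.
Midpoint = ((1+5)/2, (7+4)/2) = (3.0000, 5.5000)

Perpendicular bisector through (3.0000, 5.5000)


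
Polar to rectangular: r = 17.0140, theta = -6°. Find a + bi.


a = 17.0140*cos(-6°) = 17.0140*0.99452 = 16.9208
b = 17.0140*sin(-6°) = 17.0140*(-0.104528) = -1.7784

16.9208 - 1.7784i


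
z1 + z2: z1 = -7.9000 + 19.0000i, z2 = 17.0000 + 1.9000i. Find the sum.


Real: -7.9 + 17 = 9.1
Imag: 19 + 1.9 = 20.9

9.1000 + 20.9000i


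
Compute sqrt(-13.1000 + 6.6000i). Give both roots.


|z| = sqrt(171.61+43.56) = 14.6687
sqrt((|z|+a)/2) = sqrt((14.6687+(-13.1))/2) = sqrt(0.7843) = 0.8856
sqrt((|z|-a)/2) = sqrt((14.6687-(-13.1))/2) = sqrt(13.8843) = 3.7262

±(0.8856 + 3.7262i) i.e. 0.8856 + 3.7262i and -0.8856 - 3.7262i


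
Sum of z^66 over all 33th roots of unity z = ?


The roots are w_k = w^k with w = e^(2*pi*i/33), and (w^k)^66 = (w^66)^k.
So S = 1 + u + u^2 + ... + u^(32) with u = w^66.
66 = 2*33 + 0, so 66 is a multiple of 33 and u = (w^33)^2 = 1.
Every one of the 33 terms equals 1: S = 33

S = 33


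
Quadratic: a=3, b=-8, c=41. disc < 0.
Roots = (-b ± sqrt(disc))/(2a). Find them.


disc = (-8)^2 - 4*3*41 = 64 - 492 = -428
sqrt(|disc|) = sqrt(428) = 20.6882
Real part = 8/(2*3) = 1.3333
Imag part = 20.6882/(2*3) = 3.4480

1.3333 ± 3.4480i


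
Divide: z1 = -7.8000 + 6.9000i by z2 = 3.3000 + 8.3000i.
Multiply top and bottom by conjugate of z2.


Conjugate of z2 = 3.3000 - 8.3000i
Numerator: (-7.8000 + 6.9000i)(3.3000 - 8.3000i) = 31.5300 + 87.5100i
Denominator: 3.3^2 + 8.3^2 = 79.78
Result = (31.5300 + 87.5100i)/79.78

0.3952 + 1.0969i


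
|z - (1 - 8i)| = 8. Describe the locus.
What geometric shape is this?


|z - z0| = r is a circle with center z0 and radius r.
Center = (1, -8), radius = 8

Circle with center (1, -8) and radius 8


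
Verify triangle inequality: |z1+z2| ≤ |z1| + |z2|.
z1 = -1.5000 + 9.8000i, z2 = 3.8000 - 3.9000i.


|z1| = sqrt((-1.5)^2 + 9.8^2) = sqrt(98.29) = 9.9141
|z2| = sqrt(3.8^2 + (-3.9)^2) = sqrt(29.65) = 5.4452
z1+z2 = 2.3000 + 5.9000i
|z1+z2| = sqrt(40.1) = 6.3325
|z1|+|z2| = 9.9141 + 5.4452 = 15.3593

|z1+z2| = 6.3325 ≤ |z1|+|z2| = 15.3593 (verified)


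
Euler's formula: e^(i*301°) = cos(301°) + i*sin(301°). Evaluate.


cos(301°) = 0.5150
sin(301°) = -0.8572

e^(i*301°) = 0.5150 - 0.8572i


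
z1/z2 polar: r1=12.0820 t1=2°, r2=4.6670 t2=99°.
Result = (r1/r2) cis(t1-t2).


r = 12.0820 / 4.6670 = 2.5888
theta = 2° - 99° = -97° = 263° (mod 360)

2.5888 cis(263°)


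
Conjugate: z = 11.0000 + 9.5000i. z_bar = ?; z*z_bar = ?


z_bar = 11.0000 - 9.5000i
z*z_bar = 11^2 + 9.5^2 = 121 + 90.25 = 211.25

z_bar = 11.0000 - 9.5000i, z*z_bar = 211.25


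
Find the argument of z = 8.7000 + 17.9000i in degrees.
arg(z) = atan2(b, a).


Re = 8.7, Im = 17.9
arg = atan2(17.9, 8.7) = 64.0787 degrees

arg(z) = 64.0787 degrees


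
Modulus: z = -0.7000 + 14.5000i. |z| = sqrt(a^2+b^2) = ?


|z| = sqrt((-0.7)^2 + 14.5^2) = sqrt(0.49 + 210.25) = sqrt(210.74) = 14.5169

|z| = 14.5169


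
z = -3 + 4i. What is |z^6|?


|z| = sqrt(9+16) = sqrt(25) = 5
|z^6| = |z|^6 = 5^6 = 15625

|z^6| = 15625


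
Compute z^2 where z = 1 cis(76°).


r^2 = 1^2 = 1
n*theta = 2*76° = 152° = 152° (mod 360)
a = 1*cos(152°) = -0.8829
b = 1*sin(152°) = 0.4695

1 cis(152°) = -0.8829 + 0.4695i


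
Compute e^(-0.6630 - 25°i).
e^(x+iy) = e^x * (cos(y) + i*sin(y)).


e^-0.6630 = 0.5153
cos(-25°) = 0.9063
sin(-25°) = -0.4226
Real = 0.5153*0.9063 = 0.4670
Imag = 0.5153*(-0.4226) = -0.2178

0.4670 - 0.2178i


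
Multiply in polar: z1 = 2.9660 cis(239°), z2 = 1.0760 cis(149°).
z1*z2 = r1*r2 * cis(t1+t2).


r = 2.9660 * 1.0760 = 3.1914
theta = 239° + 149° = 388° = 28° (mod 360)

3.1914 cis(28°)


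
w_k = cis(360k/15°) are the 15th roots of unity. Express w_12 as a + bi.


Angle = 360*12/15 = 288°
a = cos(288°) = 0.3090
b = sin(288°) = -0.9511

0.3090 - 0.9511i


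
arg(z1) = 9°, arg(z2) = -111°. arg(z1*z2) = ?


arg(z1*z2) = 9° - 111° = -102°
Normalized to (-180°, 180°]: -102°

-102°


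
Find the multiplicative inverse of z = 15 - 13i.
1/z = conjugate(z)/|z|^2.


|z|^2 = 225+169 = 394
1/z = (15 + 13i)/394

1/z = 0.0381 + 0.0330i


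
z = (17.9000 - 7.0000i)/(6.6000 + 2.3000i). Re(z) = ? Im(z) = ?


Multiply by conjugate: (17.9000 - 7.0000i)(6.6000 - 2.3000i) / (6.6^2 + 2.3^2)
Numerator real = 17.9*6.6 - (7)*2.3 = 102.04
Numerator imag = -7*6.6 - 17.9*2.3 = -87.37
Denominator = 48.85
Re(z) = 102.04/48.85 = 2.0888
Im(z) = -87.37/48.85 = -1.7885

Re(z) = 2.0888, Im(z) = -1.7885


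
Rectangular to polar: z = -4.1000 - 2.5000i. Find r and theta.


r = sqrt(16.81+6.25) = sqrt(23.06) = 4.8021
theta = atan2(-2.5, -4.1) = -148.6270 degrees

r = 4.8021, theta = -148.6270 degrees


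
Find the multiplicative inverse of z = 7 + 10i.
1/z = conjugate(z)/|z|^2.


|z|^2 = 49+100 = 149
1/z = (7 - 10i)/149

1/z = 0.0470 - 0.0671i


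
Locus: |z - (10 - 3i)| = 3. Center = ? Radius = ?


|z - z0| = r is a circle with center z0 and radius r.
Center = (10, -3), radius = 3

Circle with center (10, -3) and radius 3


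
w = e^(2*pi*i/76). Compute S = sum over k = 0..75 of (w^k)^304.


The roots are w_k = w^k with w = e^(2*pi*i/76), and (w^k)^304 = (w^304)^k.
So S = 1 + u + u^2 + ... + u^(75) with u = w^304.
304 = 4*76 + 0, so 304 is a multiple of 76 and u = (w^76)^4 = 1.
Every one of the 76 terms equals 1: S = 76

S = 76


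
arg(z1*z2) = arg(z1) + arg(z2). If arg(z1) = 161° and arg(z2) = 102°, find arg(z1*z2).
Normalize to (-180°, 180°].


arg(z1*z2) = 161° + 102° = 263°
Normalized to (-180°, 180°]: -97°

-97°


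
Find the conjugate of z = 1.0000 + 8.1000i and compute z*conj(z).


z_bar = 1.0000 - 8.1000i
z*z_bar = 1^2 + 8.1^2 = 1 + 65.61 = 66.61

z_bar = 1.0000 - 8.1000i, z*z_bar = 66.61


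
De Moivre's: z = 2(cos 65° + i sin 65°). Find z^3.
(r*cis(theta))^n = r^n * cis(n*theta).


r^3 = 2^3 = 8
n*theta = 3*65° = 195° = 195° (mod 360)
a = 8*cos(195°) = -7.7274
b = 8*sin(195°) = -2.0706

8 cis(195°) = -7.7274 - 2.0706i


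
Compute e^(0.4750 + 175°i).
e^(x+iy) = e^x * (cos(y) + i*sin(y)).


e^0.4750 = 1.6080
cos(175°) = -0.9962
sin(175°) = 0.087156
Real = 1.6080*(-0.9962) = -1.6019
Imag = 1.6080*0.087156 = 0.1401

-1.6019 + 0.1401i


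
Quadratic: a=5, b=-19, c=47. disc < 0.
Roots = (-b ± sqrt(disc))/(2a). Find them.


disc = (-19)^2 - 4*5*47 = 361 - 940 = -579
sqrt(|disc|) = sqrt(579) = 24.0624
Real part = 19/(2*5) = 1.9000
Imag part = 24.0624/(2*5) = 2.4062

1.9000 ± 2.4062i


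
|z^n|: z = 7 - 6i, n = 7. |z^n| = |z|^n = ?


|z| = sqrt(49+36) = sqrt(85) = 9.2195
|z^7| = |z|^7 = (sqrt(85))^7 = 85^3 * sqrt(85) = 614125*sqrt(85)

|z^7| = 614125*sqrt(85) ≈ 5661952.7398


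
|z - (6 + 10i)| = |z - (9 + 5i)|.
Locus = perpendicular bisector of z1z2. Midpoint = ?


Equal distances means the locus is the perpendicular bisector of z1 and z2.
Midpoint = ((6+9)/2, (10+5)/2) = (7.5000, 7.5000)

Perpendicular bisector through (7.5000, 7.5000)


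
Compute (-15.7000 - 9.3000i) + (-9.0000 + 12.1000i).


Real: -15.7 - 9 = -24.7
Imag: -9.3 + 12.1 = 2.8

-24.7000 + 2.8000i


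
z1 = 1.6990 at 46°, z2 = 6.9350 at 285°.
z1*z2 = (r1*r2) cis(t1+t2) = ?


r = 1.6990 * 6.9350 = 11.7826
theta = 46° + 285° = 331° = 331° (mod 360)

11.7826 cis(331°)


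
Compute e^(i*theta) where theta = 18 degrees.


cos(18°) = 0.9511
sin(18°) = 0.3090

e^(i*18°) = 0.9511 + 0.3090i


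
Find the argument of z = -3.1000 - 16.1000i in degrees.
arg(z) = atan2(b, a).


Re = -3.1, Im = -16.1
arg = atan2(-16.1, -3.1) = -100.8987 degrees

arg(z) = -100.8987 degrees


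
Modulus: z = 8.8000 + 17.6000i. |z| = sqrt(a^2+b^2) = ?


|z| = sqrt(8.8^2 + 17.6^2) = sqrt(77.44 + 309.76) = sqrt(387.2) = 19.6774

|z| = 19.6774


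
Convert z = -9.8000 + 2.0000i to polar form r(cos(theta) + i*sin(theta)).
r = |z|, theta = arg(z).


r = sqrt(96.04+4) = sqrt(100.04) = 10.0020
theta = atan2(2, -9.8) = 168.4654 degrees

r = 10.0020, theta = 168.4654 degrees


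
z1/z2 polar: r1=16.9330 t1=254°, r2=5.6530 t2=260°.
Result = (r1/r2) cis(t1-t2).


r = 16.9330 / 5.6530 = 2.9954
theta = 254° - 260° = -6° = 354° (mod 360)

2.9954 cis(354°)


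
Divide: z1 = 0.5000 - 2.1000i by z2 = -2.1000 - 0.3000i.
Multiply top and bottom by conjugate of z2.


Conjugate of z2 = -2.1000 + 0.3000i
Numerator: (0.5000 - 2.1000i)(-2.1000 + 0.3000i) = -0.4200 + 4.5600i
Denominator: (-2.1)^2 + (-0.3)^2 = 4.5
Result = (-0.4200 + 4.5600i)/4.5

-0.0933 + 1.0133i


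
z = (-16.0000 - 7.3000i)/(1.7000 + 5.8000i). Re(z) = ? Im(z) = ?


Multiply by conjugate: (-16.0000 - 7.3000i)(1.7000 - 5.8000i) / (1.7^2 + 5.8^2)
Numerator real = -16*1.7 - (7.3)*5.8 = -69.54
Numerator imag = -7.3*1.7 - (-16)*5.8 = 80.39
Denominator = 36.53
Re(z) = -69.54/36.53 = -1.9036
Im(z) = 80.39/36.53 = 2.2007

Re(z) = -1.9036, Im(z) = 2.2007


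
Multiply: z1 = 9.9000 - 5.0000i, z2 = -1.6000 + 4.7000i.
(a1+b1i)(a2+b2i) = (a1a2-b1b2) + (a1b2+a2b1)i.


Real = 9.9*(-1.6) - (-5)*4.7 = -15.84 - (-23.5) = 7.66
Imag = 9.9*4.7 - (1.6)*(-5) = 46.53 + 8 = 54.53

7.6600 + 54.5300i


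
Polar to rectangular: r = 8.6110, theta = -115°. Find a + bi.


a = 8.6110*cos(-115°) = 8.6110*(-0.42262) = -3.6392
b = 8.6110*sin(-115°) = 8.6110*(-0.90631) = -7.8042

-3.6392 - 7.8042i


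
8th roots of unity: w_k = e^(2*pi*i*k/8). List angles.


The 8th roots of unity are cis(360k/8°) for k=0..7
Angle step = 360/8 = 45°
Primitive root: cis(45°)
Primitive root = 0.7071 + 0.7071i

8 roots at angles: 0°, 45°, 90°, 135°, 180°, 225°, 270°, 315°


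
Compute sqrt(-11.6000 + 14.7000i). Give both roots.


|z| = sqrt(134.56+216.09) = 18.7257
sqrt((|z|+a)/2) = sqrt((18.7257+(-11.6))/2) = sqrt(3.5628) = 1.8875
sqrt((|z|-a)/2) = sqrt((18.7257-(-11.6))/2) = sqrt(15.1628) = 3.8939

±(1.8875 + 3.8939i) i.e. 1.8875 + 3.8939i and -1.8875 - 3.8939i


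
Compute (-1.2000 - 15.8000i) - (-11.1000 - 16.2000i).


Real: -1.2 + 11.1 = 9.9
Imag: -15.8 + 16.2 = 0.4

9.9000 + 0.4000i


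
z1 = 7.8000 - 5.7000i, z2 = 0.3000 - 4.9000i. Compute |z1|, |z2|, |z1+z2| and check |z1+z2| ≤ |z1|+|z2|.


|z1| = sqrt(7.8^2 + (-5.7)^2) = sqrt(93.33) = 9.6607
|z2| = sqrt(0.3^2 + (-4.9)^2) = sqrt(24.1) = 4.9092
z1+z2 = 8.1000 - 10.6000i
|z1+z2| = sqrt(177.97) = 13.3405
|z1|+|z2| = 9.6607 + 4.9092 = 14.5699

|z1+z2| = 13.3405 ≤ |z1|+|z2| = 14.5699 (verified)


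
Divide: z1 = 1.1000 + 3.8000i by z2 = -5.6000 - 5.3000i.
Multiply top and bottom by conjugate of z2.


Conjugate of z2 = -5.6000 + 5.3000i
Numerator: (1.1000 + 3.8000i)(-5.6000 + 5.3000i) = -26.3000 - 15.4500i
Denominator: (-5.6)^2 + (-5.3)^2 = 59.45
Result = (-26.3000 - 15.4500i)/59.45

-0.4424 - 0.2599i


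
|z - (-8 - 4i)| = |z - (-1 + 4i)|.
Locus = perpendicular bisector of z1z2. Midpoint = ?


Equal distances means the locus is the perpendicular bisector of z1 and z2.
Midpoint = ((-8+(-1))/2, (-4+4)/2) = (-4.5000, 0)

Perpendicular bisector through (-4.5000, 0)


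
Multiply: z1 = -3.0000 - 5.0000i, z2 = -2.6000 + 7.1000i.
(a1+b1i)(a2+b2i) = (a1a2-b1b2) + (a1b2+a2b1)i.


Real = -3*(-2.6) - (-5)*7.1 = 7.8 - (-35.5) = 43.3
Imag = -3*7.1 - (2.6)*(-5) = -21.3 + 13 = -8.3

43.3000 - 8.3000i


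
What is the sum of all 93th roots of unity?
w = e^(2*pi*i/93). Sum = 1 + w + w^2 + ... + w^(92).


The sum of all 93th roots of unity is 0.
Geometric series: (1 - w^93)/(1 - w) = (1-1)/(1-w) = 0 since w^93 = 1, w ≠ 1.
Alternatively: coefficient of z^92 in z^93 - 1 is 0.

0


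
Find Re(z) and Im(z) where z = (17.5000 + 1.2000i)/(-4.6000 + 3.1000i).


Multiply by conjugate: (17.5000 + 1.2000i)(-4.6000 - 3.1000i) / ((-4.6)^2 + 3.1^2)
Numerator real = 17.5*(-4.6) + 1.2*3.1 = -76.78
Numerator imag = 1.2*(-4.6) - 17.5*3.1 = -59.77
Denominator = 30.77
Re(z) = -76.78/30.77 = -2.4953
Im(z) = -59.77/30.77 = -1.9425

Re(z) = -2.4953, Im(z) = -1.9425


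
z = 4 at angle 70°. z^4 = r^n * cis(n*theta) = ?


r^4 = 4^4 = 256
n*theta = 4*70° = 280° = 280° (mod 360)
a = 256*cos(280°) = 44.4539
b = 256*sin(280°) = -252.1108

256 cis(280°) = 44.4539 - 252.1108i


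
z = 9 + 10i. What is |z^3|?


|z| = sqrt(81+100) = sqrt(181) = 13.4536
|z^3| = |z|^3 = (sqrt(181))^3 = 181*sqrt(181)

|z^3| = 181*sqrt(181) ≈ 2435.1060


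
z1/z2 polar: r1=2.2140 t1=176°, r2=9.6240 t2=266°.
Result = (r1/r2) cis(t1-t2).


r = 2.2140 / 9.6240 = 0.2300
theta = 176° - 266° = -90° = 270° (mod 360)

0.2300 cis(270°)


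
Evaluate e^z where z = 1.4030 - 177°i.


e^1.4030 = 4.0674
cos(-177°) = -0.99863
sin(-177°) = -0.05234
Real = 4.0674*(-0.99863) = -4.0618
Imag = 4.0674*(-0.05234) = -0.2129

-4.0618 - 0.2129i


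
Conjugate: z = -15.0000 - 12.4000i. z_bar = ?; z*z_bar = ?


z_bar = -15.0000 + 12.4000i
z*z_bar = (-15)^2 + (-12.4)^2 = 225 + 153.76 = 378.76

z_bar = -15.0000 + 12.4000i, z*z_bar = 378.76


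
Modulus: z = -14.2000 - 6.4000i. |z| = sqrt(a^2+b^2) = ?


|z| = sqrt((-14.2)^2 + (-6.4)^2) = sqrt(201.64 + 40.96) = sqrt(242.6) = 15.5756

|z| = 15.5756


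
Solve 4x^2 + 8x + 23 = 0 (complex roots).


disc = 8^2 - 4*4*23 = 64 - 368 = -304
sqrt(|disc|) = sqrt(304) = 17.4356
Real part = -8/(2*4) = -1.0000
Imag part = 17.4356/(2*4) = 2.1794

-1.0000 ± 2.1794i


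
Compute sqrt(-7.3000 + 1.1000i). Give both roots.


|z| = sqrt(53.29+1.21) = 7.3824
sqrt((|z|+a)/2) = sqrt((7.3824+(-7.3))/2) = sqrt(0.0412) = 0.2030
sqrt((|z|-a)/2) = sqrt((7.3824-(-7.3))/2) = sqrt(7.3412) = 2.7095

±(0.2030 + 2.7095i) i.e. 0.2030 + 2.7095i and -0.2030 - 2.7095i


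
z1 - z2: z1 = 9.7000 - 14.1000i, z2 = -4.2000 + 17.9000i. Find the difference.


Real: 9.7 + 4.2 = 13.9
Imag: -14.1 - 17.9 = -32

13.9000 - 32.0000i


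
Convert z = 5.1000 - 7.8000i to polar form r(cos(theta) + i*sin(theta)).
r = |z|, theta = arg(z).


r = sqrt(26.01+60.84) = sqrt(86.85) = 9.3193
theta = atan2(-7.8, 5.1) = -56.8215 degrees

r = 9.3193, theta = -56.8215 degrees


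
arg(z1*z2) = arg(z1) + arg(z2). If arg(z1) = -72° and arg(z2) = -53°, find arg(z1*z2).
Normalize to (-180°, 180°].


arg(z1*z2) = -72° - 53° = -125°
Normalized to (-180°, 180°]: -125°

-125°


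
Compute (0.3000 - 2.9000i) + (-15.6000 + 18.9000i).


Real: 0.3 - 15.6 = -15.3
Imag: -2.9 + 18.9 = 16

-15.3000 + 16.0000i


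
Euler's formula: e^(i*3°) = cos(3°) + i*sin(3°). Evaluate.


cos(3°) = 0.9986
sin(3°) = 0.0523

e^(i*3°) = 0.9986 + 0.0523i


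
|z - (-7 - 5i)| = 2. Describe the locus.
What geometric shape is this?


|z - z0| = r is a circle with center z0 and radius r.
Center = (-7, -5), radius = 2

Circle with center (-7, -5) and radius 2


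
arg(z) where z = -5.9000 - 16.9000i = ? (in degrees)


Re = -5.9, Im = -16.9
arg = atan2(-16.9, -5.9) = -109.2447 degrees

arg(z) = -109.2447 degrees


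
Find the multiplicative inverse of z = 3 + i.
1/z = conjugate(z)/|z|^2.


|z|^2 = 9+1 = 10
1/z = (3 - 1i)/10

1/z = 0.3000 - 0.1000i


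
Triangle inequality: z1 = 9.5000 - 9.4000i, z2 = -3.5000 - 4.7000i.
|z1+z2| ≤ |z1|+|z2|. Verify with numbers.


|z1| = sqrt(9.5^2 + (-9.4)^2) = sqrt(178.61) = 13.3645
|z2| = sqrt((-3.5)^2 + (-4.7)^2) = sqrt(34.34) = 5.8600
z1+z2 = 6.0000 - 14.1000i
|z1+z2| = sqrt(234.81) = 15.3235
|z1|+|z2| = 13.3645 + 5.8600 = 19.2245

|z1+z2| = 15.3235 ≤ |z1|+|z2| = 19.2245 (verified)


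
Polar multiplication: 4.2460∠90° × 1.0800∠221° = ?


r = 4.2460 * 1.0800 = 4.5857
theta = 90° + 221° = 311° = 311° (mod 360)

4.5857 cis(311°)


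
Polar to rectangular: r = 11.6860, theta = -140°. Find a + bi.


a = 11.6860*cos(-140°) = 11.6860*(-0.766044) = -8.9520
b = 11.6860*sin(-140°) = 11.6860*(-0.64279) = -7.5116

-8.9520 - 7.5116i


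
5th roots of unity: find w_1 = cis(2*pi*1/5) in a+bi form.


Angle = 360*1/5 = 72°
a = cos(72°) = 0.3090
b = sin(72°) = 0.9511

0.3090 + 0.9511i


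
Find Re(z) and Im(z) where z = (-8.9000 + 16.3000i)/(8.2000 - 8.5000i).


Multiply by conjugate: (-8.9000 + 16.3000i)(8.2000 + 8.5000i) / (8.2^2 + (-8.5)^2)
Numerator real = -8.9*8.2 + 16.3*(-8.5) = -211.53
Numerator imag = 16.3*8.2 - (-8.9)*(-8.5) = 58.01
Denominator = 139.49
Re(z) = -211.53/139.49 = -1.5165
Im(z) = 58.01/139.49 = 0.4159

Re(z) = -1.5165, Im(z) = 0.4159


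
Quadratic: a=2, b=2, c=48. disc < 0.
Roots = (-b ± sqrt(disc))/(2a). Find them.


disc = 2^2 - 4*2*48 = 4 - 384 = -380
sqrt(|disc|) = sqrt(380) = 19.4936
Real part = -2/(2*2) = -0.5000
Imag part = 19.4936/(2*2) = 4.8734

-0.5000 ± 4.8734i


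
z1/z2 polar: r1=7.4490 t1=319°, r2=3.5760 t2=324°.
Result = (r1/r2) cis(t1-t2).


r = 7.4490 / 3.5760 = 2.0831
theta = 319° - 324° = -5° = 355° (mod 360)

2.0831 cis(355°)


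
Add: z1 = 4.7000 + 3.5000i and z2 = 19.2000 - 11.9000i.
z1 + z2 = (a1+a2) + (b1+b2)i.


Real: 4.7 + 19.2 = 23.9
Imag: 3.5 - 11.9 = -8.4

23.9000 - 8.4000i


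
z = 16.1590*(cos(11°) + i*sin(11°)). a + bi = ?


a = 16.1590*cos(11°) = 16.1590*0.981627 = 15.8621
b = 16.1590*sin(11°) = 16.1590*0.19081 = 3.0833

15.8621 + 3.0833i


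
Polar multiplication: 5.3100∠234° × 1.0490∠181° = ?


r = 5.3100 * 1.0490 = 5.5702
theta = 234° + 181° = 415° = 55° (mod 360)

5.5702 cis(55°)


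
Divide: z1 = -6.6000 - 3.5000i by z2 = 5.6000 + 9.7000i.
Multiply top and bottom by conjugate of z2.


Conjugate of z2 = 5.6000 - 9.7000i
Numerator: (-6.6000 - 3.5000i)(5.6000 - 9.7000i) = -70.9100 + 44.4200i
Denominator: 5.6^2 + 9.7^2 = 125.45
Result = (-70.9100 + 44.4200i)/125.45

-0.5652 + 0.3541i


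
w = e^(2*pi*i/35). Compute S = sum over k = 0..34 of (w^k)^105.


The roots are w_k = w^k with w = e^(2*pi*i/35), and (w^k)^105 = (w^105)^k.
So S = 1 + u + u^2 + ... + u^(34) with u = w^105.
105 = 3*35 + 0, so 105 is a multiple of 35 and u = (w^35)^3 = 1.
Every one of the 35 terms equals 1: S = 35

S = 35


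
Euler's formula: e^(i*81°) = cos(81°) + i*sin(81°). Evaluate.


cos(81°) = 0.1564
sin(81°) = 0.9877

e^(i*81°) = 0.1564 + 0.9877i


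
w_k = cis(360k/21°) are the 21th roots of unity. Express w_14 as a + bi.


Angle = 360*14/21 = 240°
a = cos(240°) = -0.5000
b = sin(240°) = -0.8660

-0.5000 - 0.8660i


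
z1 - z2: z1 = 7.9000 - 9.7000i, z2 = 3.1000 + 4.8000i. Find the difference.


Real: 7.9 - 3.1 = 4.8
Imag: -9.7 - 4.8 = -14.5

4.8000 - 14.5000i


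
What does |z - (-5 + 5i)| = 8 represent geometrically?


|z - z0| = r is a circle with center z0 and radius r.
Center = (-5, 5), radius = 8

Circle with center (-5, 5) and radius 8


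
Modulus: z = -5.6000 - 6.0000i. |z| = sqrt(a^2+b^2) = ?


|z| = sqrt((-5.6)^2 + (-6)^2) = sqrt(31.36 + 36) = sqrt(67.36) = 8.2073

|z| = 8.2073


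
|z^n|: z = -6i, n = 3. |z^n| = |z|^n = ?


|z| = sqrt(0+36) = sqrt(36) = 6
|z^3| = |z|^3 = 6^3 = 216

|z^3| = 216


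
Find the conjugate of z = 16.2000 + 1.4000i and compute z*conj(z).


z_bar = 16.2000 - 1.4000i
z*z_bar = 16.2^2 + 1.4^2 = 262.44 + 1.96 = 264.4

z_bar = 16.2000 - 1.4000i, z*z_bar = 264.4


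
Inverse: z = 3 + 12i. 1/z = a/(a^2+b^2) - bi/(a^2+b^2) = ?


|z|^2 = 9+144 = 153
1/z = (3 - 12i)/153

1/z = 0.0196 - 0.0784i


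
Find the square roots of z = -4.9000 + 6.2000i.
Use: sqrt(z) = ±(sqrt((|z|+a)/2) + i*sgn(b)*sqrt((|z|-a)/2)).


|z| = sqrt(24.01+38.44) = 7.9025
sqrt((|z|+a)/2) = sqrt((7.9025+(-4.9))/2) = sqrt(1.5013) = 1.2253
sqrt((|z|-a)/2) = sqrt((7.9025-(-4.9))/2) = sqrt(6.4013) = 2.5301

±(1.2253 + 2.5301i) i.e. 1.2253 + 2.5301i and -1.2253 - 2.5301i


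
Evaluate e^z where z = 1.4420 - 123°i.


e^1.4420 = 4.22915
cos(-123°) = -0.54464
sin(-123°) = -0.83867
Real = 4.22915*(-0.54464) = -2.3034
Imag = 4.22915*(-0.83867) = -3.5469

-2.3034 - 3.5469i


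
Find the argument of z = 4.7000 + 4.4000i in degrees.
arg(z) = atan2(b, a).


Re = 4.7, Im = 4.4
arg = atan2(4.4, 4.7) = 43.1118 degrees

arg(z) = 43.1118 degrees


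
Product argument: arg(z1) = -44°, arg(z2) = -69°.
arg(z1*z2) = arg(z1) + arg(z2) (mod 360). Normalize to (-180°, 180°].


arg(z1*z2) = -44° - 69° = -113°
Normalized to (-180°, 180°]: -113°

-113°


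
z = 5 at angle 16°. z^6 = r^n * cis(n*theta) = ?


r^6 = 5^6 = 15625
n*theta = 6*16° = 96° = 96° (mod 360)
a = 15625*cos(96°) = -1633.2572
b = 15625*sin(96°) = 15539.4046

15625 cis(96°) = -1633.2572 + 15539.4046i


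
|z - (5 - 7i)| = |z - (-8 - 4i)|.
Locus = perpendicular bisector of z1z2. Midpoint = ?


Equal distances means the locus is the perpendicular bisector of z1 and z2.
Midpoint = ((5+(-8))/2, (-7+(-4))/2) = (-1.5000, -5.5000)

Perpendicular bisector through (-1.5000, -5.5000)


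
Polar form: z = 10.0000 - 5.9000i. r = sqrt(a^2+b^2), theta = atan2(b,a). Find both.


r = sqrt(100+34.81) = sqrt(134.81) = 11.6108
theta = atan2(-5.9, 10) = -30.5406 degrees

r = 11.6108, theta = -30.5406 degrees


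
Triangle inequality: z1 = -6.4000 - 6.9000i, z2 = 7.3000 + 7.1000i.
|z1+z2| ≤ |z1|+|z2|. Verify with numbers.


|z1| = sqrt((-6.4)^2 + (-6.9)^2) = sqrt(88.57) = 9.4112
|z2| = sqrt(7.3^2 + 7.1^2) = sqrt(103.7) = 10.1833
z1+z2 = 0.9000 + 0.2000i
|z1+z2| = sqrt(0.85) = 0.9220
|z1|+|z2| = 9.4112 + 10.1833 = 19.5945

|z1+z2| = 0.9220 ≤ |z1|+|z2| = 19.5945 (verified)


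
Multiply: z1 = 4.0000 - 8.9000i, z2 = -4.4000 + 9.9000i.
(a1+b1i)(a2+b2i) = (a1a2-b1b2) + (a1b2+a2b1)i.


Real = 4*(-4.4) - (-8.9)*9.9 = -17.6 - (-88.11) = 70.51
Imag = 4*9.9 - (4.4)*(-8.9) = 39.6 + 39.16 = 78.76

70.5100 + 78.7600i


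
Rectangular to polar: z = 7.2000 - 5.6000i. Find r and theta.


r = sqrt(51.84+31.36) = sqrt(83.2) = 9.1214
theta = atan2(-5.6, 7.2) = -37.8750 degrees

r = 9.1214, theta = -37.8750 degrees


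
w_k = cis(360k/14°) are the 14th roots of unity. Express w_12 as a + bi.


Angle = 360*12/14 = 308.5714°
a = cos(308.5714°) = 0.6235
b = sin(308.5714°) = -0.7818

0.6235 - 0.7818i


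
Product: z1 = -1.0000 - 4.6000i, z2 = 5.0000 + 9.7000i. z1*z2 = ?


Real = -1*5 - (-4.6)*9.7 = -5 - (-44.62) = 39.62
Imag = -1*9.7 + 5*(-4.6) = -9.7 - (23) = -32.7

39.6200 - 32.7000i


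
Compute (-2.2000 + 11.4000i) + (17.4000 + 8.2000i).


Real: -2.2 + 17.4 = 15.2
Imag: 11.4 + 8.2 = 19.6

15.2000 + 19.6000i


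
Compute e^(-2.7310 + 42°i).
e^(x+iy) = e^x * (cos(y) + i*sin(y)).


e^-2.7310 = 0.06515
cos(42°) = 0.7431
sin(42°) = 0.6691
Real = 0.06515*0.7431 = 0.0484
Imag = 0.06515*0.6691 = 0.0436

0.0484 + 0.0436i
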